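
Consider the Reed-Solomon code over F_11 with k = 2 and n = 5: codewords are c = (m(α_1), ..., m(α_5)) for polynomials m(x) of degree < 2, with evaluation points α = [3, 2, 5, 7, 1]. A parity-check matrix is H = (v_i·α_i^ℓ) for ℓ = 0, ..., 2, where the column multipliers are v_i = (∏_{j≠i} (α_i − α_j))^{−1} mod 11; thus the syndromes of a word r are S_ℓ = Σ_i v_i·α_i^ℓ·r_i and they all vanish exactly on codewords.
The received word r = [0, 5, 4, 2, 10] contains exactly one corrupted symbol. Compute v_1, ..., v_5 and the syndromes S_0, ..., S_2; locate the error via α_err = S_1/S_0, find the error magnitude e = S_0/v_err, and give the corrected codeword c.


S = (2, 10, 6), error at position 3, error magnitude e = 3, c = [0, 5, 1, 2, 10].

Step 1: column multipliers v_i = (∏_{j≠i}(α_i − α_j))^{−1} mod 11.
  i = 1 (α = 3): (3−2)(3−5)(3−7)(3−1) = 1·(−2)·(−4)·2 = 16 ≡ 5, so v_1 = 5^{−1} = 9 (mod 11).
  i = 2 (α = 2): (2−3)(2−5)(2−7)(2−1) = (−1)·(−3)·(−5)·1 = −15 ≡ 7, so v_2 = 7^{−1} = 8 (mod 11).
  i = 3 (α = 5): (5−3)(5−2)(5−7)(5−1) = 2·3·(−2)·4 = −48 ≡ 7, so v_3 = 7^{−1} = 8 (mod 11).
  i = 4 (α = 7): (7−3)(7−2)(7−5)(7−1) = 4·5·2·6 = 240 ≡ 9, so v_4 = 9^{−1} = 5 (mod 11).
  i = 5 (α = 1): (1−3)(1−2)(1−5)(1−7) = (−2)·(−1)·(−4)·(−6) = 48 ≡ 4, so v_5 = 4^{−1} = 3 (mod 11).
  v = [9, 8, 8, 5, 3].
Step 2: syndromes of r = [0, 5, 4, 2, 10] (all sums mod 11).
  S_0 = Σ v_i r_i = 9·0 + 8·5 + 8·4 + 5·2 + 3·10 = 112 ≡ 2.
  S_1 = Σ v_i α_i r_i = 9·3·0 + 8·2·5 + 8·5·4 + 5·7·2 + 3·1·10 = 340 ≡ 10.
  α_i^2 mod 11 = [9, 4, 3, 5, 1].
  S_2 = Σ v_i α_i^2 r_i = 9·9·0 + 8·4·5 + 8·3·4 + 5·5·2 + 3·1·10 = 336 ≡ 6.
  S = (2, 10, 6) ≠ 0, so r is not a codeword (an error is present).
Step 3: locate the error. For a single error e at position i, S_ℓ = v_i·e·α_i^ℓ, so α_err = S_1/S_0.
  S_0^{−1} = 2^{−1} = 6 (mod 11), so α_err = 10·6 = 60 ≡ 5 = α_3. Error position i = 3.
  Consistency check: S_2/S_1 = 6·10 = 60 ≡ 5 = α_err ✓ (single-error assumption holds).
Step 4: error magnitude e = S_0/v_3 = S_0·∏_{j≠3}(α_3 − α_j) = 2·7 = 14 ≡ 3 (mod 11).
Step 5: correct position 3: c_3 = r_3 − e = 4 − 3 ≡ 1 (mod 11). Hence c = [0, 5, 1, 2, 10].
  Check: interpolating c through the α_i gives m(x) = 4 + 6·x (degree < 2) with m(α_i) = c_i for every i, so c is indeed a codeword.


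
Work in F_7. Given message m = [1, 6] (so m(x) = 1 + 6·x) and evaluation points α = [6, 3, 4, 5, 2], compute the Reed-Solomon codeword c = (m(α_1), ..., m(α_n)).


c = [2, 5, 4, 3, 6]

Message polynomial: m(x) = 1 + 6·x (mod 7).
For each evaluation point α_i, compute m(α_i) mod 7:
  α_1 = 6: Horner steps 6 → 2, so m(6) = 2.
  α_2 = 3: Horner steps 6 → 5, so m(3) = 5.
  α_3 = 4: Horner steps 6 → 4, so m(4) = 4.
  α_4 = 5: Horner steps 6 → 3, so m(5) = 3.
  α_5 = 2: Horner steps 6 → 6, so m(2) = 6.
Codeword c = [2, 5, 4, 3, 6] ∈ F_7^5.


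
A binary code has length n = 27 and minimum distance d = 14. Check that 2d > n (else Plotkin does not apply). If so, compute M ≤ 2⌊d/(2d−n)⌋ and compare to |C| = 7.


Plotkin bound M ≤ 28; given |C| = 7 ≤ bound (satisfied).

Check applicability: 2d = 28, n = 27.
2d − n = 1 > 0, so Plotkin applies.
Compute d/(2d−n) = 14/1 ≈ 14.0000.
⌊d/(2d−n)⌋ = 14.
Plotkin bound: M ≤ 2·14 = 28.
Given |C| = 7, check: satisfied.
This |C| is below the Plotkin bound.


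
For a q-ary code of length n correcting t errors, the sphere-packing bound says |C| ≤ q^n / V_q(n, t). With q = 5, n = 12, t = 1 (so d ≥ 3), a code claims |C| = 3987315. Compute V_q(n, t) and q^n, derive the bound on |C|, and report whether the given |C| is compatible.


V_q(n, t) = 49, q^n = 244140625, Hamming bound = 4982461, |C| = 3987315 ≤ bound (satisfied).

Step 1: Compute V_q(n, t) = Σ_{j=0}^1 C(n, j) (q−1)^j.
  j = 0: C(12,0)·(4)^0 = 1·1 = 1.
  j = 1: C(12,1)·(4)^1 = 12·4 = 48.
  V_q(n, t) = 1 + 48 = 49.
Step 2: q^n = 5^12 = 244140625.
Step 3: Hamming bound ⌊q^n / V_q(n,t)⌋ = ⌊244140625/49⌋ = 4982461.
Step 4: Compare |C| = 3987315 to 4982461: satisfied.
The claimed |C| lies below the Hamming bound.


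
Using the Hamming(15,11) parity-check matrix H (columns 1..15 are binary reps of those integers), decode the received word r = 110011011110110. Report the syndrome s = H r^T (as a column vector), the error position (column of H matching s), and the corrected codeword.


s = (0, 0, 1, 1)^T, error position = 3, corrected codeword c = 111011011110110

Compute s = H r^T mod 2 one row at a time:
  s_1 = 1 + 1 + 1 + 1 + 0 + 1 + 1 + 0 = 6 ≡ 0 (mod 2).
  s_2 = 0 + 1 + 1 + 0 + 0 + 1 + 1 + 0 = 4 ≡ 0 (mod 2).
  s_3 = 1 + 0 + 1 + 0 + 1 + 1 + 1 + 0 = 5 ≡ 1 (mod 2).
  s_4 = 1 + 0 + 1 + 0 + 1 + 1 + 1 + 0 = 5 ≡ 1 (mod 2).
s = (0, 0, 1, 1)^T — this equals column 3 of H (binary 0011), so error is at position 3.
Correct: flip bit 3 of r = 110011011110110 to get c = 111011011110110.


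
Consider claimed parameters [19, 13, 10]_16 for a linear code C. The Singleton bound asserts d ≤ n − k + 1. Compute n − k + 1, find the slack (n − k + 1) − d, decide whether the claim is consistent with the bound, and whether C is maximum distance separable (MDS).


Singleton RHS = n − k + 1 = 7, slack = -3, bound violated (no such code; not MDS).

Singleton bound: d ≤ n − k + 1.
Here n = 19, k = 13, so n − k + 1 = 7.
Given d = 10, check d ≤ 7: NO.
Slack = (n − k + 1) − d = -3.
The slack is negative: d = 10 exceeds n − k + 1 = 7 by 3, so the Singleton bound is violated and no linear [19, 13, 10]_16 code can exist. In particular it is not MDS (MDS requires d = n − k + 1 exactly).
Description: the claimed parameters are [19, 13, 10]_16; such a code would be impossible (violates the Singleton bound).


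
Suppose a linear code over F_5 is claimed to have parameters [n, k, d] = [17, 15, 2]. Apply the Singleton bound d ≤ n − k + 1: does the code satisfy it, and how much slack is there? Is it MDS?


Singleton RHS = n − k + 1 = 3, slack = 1, bound satisfied, not MDS.

Singleton bound: d ≤ n − k + 1.
Here n = 17, k = 15, so n − k + 1 = 3.
Given d = 2, check d ≤ 3: YES.
Slack = (n − k + 1) − d = 1.
The code is NOT MDS (slack = 1 > 0).
Description: the claimed parameters are [17, 15, 2]_5; such a code would be non-MDS.


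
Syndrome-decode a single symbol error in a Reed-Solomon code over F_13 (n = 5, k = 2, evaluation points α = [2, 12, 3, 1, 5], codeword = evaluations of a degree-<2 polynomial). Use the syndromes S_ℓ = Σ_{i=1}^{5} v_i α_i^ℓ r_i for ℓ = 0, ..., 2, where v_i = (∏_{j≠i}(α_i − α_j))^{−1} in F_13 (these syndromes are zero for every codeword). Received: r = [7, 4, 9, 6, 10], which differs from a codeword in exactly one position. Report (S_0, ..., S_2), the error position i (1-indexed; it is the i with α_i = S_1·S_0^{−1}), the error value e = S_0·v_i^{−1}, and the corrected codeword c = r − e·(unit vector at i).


S = (4, 12, 10), error at position 3, error magnitude e = 1, c = [7, 4, 8, 6, 10].

Step 1: column multipliers v_i = (∏_{j≠i}(α_i − α_j))^{−1} mod 13.
  i = 1 (α = 2): (2−12)(2−3)(2−1)(2−5) = (−10)·(−1)·1·(−3) = −30 ≡ 9, so v_1 = 9^{−1} = 3 (mod 13).
  i = 2 (α = 12): (12−2)(12−3)(12−1)(12−5) = 10·9·11·7 = 6930 ≡ 1, so v_2 = 1^{−1} = 1 (mod 13).
  i = 3 (α = 3): (3−2)(3−12)(3−1)(3−5) = 1·(−9)·2·(−2) = 36 ≡ 10, so v_3 = 10^{−1} = 4 (mod 13).
  i = 4 (α = 1): (1−2)(1−12)(1−3)(1−5) = (−1)·(−11)·(−2)·(−4) = 88 ≡ 10, so v_4 = 10^{−1} = 4 (mod 13).
  i = 5 (α = 5): (5−2)(5−12)(5−3)(5−1) = 3·(−7)·2·4 = −168 ≡ 1, so v_5 = 1^{−1} = 1 (mod 13).
  v = [3, 1, 4, 4, 1].
Step 2: syndromes of r = [7, 4, 9, 6, 10] (all sums mod 13).
  S_0 = Σ v_i r_i = 3·7 + 1·4 + 4·9 + 4·6 + 1·10 = 95 ≡ 4.
  S_1 = Σ v_i α_i r_i = 3·2·7 + 1·12·4 + 4·3·9 + 4·1·6 + 1·5·10 = 272 ≡ 12.
  α_i^2 mod 13 = [4, 1, 9, 1, 12].
  S_2 = Σ v_i α_i^2 r_i = 3·4·7 + 1·1·4 + 4·9·9 + 4·1·6 + 1·12·10 = 556 ≡ 10.
  S = (4, 12, 10) ≠ 0, so r is not a codeword (an error is present).
Step 3: locate the error. For a single error e at position i, S_ℓ = v_i·e·α_i^ℓ, so α_err = S_1/S_0.
  S_0^{−1} = 4^{−1} = 10 (mod 13), so α_err = 12·10 = 120 ≡ 3 = α_3. Error position i = 3.
  Consistency check: S_2/S_1 = 10·12 = 120 ≡ 3 = α_err ✓ (single-error assumption holds).
Step 4: error magnitude e = S_0/v_3 = S_0·∏_{j≠3}(α_3 − α_j) = 4·10 = 40 ≡ 1 (mod 13).
Step 5: correct position 3: c_3 = r_3 − e = 9 − 1 ≡ 8 (mod 13). Hence c = [7, 4, 8, 6, 10].
  Check: interpolating c through the α_i gives m(x) = 5 + 1·x (degree < 2) with m(α_i) = c_i for every i, so c is indeed a codeword.


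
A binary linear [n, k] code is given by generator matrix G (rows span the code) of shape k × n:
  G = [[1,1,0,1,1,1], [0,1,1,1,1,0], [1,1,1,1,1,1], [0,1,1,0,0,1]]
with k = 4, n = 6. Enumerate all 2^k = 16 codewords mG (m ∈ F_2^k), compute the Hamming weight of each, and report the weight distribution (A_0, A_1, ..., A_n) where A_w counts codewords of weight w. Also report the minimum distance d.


Weight distribution: A_0 = 1, A_1 = 1, A_2 = 3, A_3 = 6, A_4 = 3, A_5 = 1, A_6 = 1. Minimum distance d = 1.

Enumerate all 2^4 = 16 messages m ∈ F_2^4.
For each, compute codeword c = mG in F_2^6, then tally its weight.
  m = 0000 → c = 000000, weight = 0.
  m = 1000 → c = 110111, weight = 5.
  m = 0100 → c = 011110, weight = 4.
  m = 1100 → c = 101001, weight = 3.
  m = 0010 → c = 111111, weight = 6.
  m = 1010 → c = 001000, weight = 1.
  m = 0110 → c = 100001, weight = 2.
  m = 1110 → c = 010110, weight = 3.
  m = 0001 → c = 011001, weight = 3.
  m = 1001 → c = 101110, weight = 4.
  m = 0101 → c = 000111, weight = 3.
  m = 1101 → c = 110000, weight = 2.
  m = 0011 → c = 100110, weight = 3.
  m = 1011 → c = 010001, weight = 2.
  m = 0111 → c = 111000, weight = 3.
  m = 1111 → c = 001111, weight = 4.
Tally weights:
  weight 0: 1 codewords.
  weight 1: 1 codewords.
  weight 2: 3 codewords.
  weight 3: 6 codewords.
  weight 4: 3 codewords.
  weight 5: 1 codewords.
  weight 6: 1 codewords.
Minimum distance d = smallest w > 0 with A_w > 0 = 1.
Sanity: Σ A_w = 16 = 2^4 = 16 ✓.


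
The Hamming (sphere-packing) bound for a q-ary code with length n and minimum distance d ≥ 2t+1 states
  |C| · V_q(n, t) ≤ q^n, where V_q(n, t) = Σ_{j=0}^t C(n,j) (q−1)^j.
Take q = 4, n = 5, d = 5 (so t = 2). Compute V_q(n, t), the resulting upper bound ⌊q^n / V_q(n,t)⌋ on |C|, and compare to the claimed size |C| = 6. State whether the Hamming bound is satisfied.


V_q(n, t) = 106, q^n = 1024, Hamming bound = 9, |C| = 6 ≤ bound (satisfied).

Step 1: Compute V_q(n, t) = Σ_{j=0}^2 C(n, j) (q−1)^j.
  j = 0: C(5,0)·(3)^0 = 1·1 = 1.
  j = 1: C(5,1)·(3)^1 = 5·3 = 15.
  j = 2: C(5,2)·(3)^2 = 10·9 = 90.
  V_q(n, t) = 1 + 15 + 90 = 106.
Step 2: q^n = 4^5 = 1024.
Step 3: Hamming bound ⌊q^n / V_q(n,t)⌋ = ⌊1024/106⌋ = 9.
Step 4: Compare |C| = 6 to 9: satisfied.
The claimed |C| lies below the Hamming bound.


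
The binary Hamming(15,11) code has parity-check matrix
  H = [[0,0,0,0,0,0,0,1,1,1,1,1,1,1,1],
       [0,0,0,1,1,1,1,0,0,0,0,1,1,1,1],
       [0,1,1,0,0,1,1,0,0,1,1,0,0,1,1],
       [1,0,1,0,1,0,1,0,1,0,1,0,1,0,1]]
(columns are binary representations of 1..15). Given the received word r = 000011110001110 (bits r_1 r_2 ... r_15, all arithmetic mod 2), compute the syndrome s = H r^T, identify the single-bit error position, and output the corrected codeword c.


s = (0, 0, 1, 1)^T, error position = 3, corrected codeword c = 001011110001110

Compute s = H r^T mod 2 one row at a time:
  s_1 = 1 + 0 + 0 + 0 + 1 + 1 + 1 + 0 = 4 ≡ 0 (mod 2).
  s_2 = 0 + 1 + 1 + 1 + 1 + 1 + 1 + 0 = 6 ≡ 0 (mod 2).
  s_3 = 0 + 0 + 1 + 1 + 0 + 0 + 1 + 0 = 3 ≡ 1 (mod 2).
  s_4 = 0 + 0 + 1 + 1 + 0 + 0 + 1 + 0 = 3 ≡ 1 (mod 2).
s = (0, 0, 1, 1)^T — this equals column 3 of H (binary 0011), so error is at position 3.
Correct: flip bit 3 of r = 000011110001110 to get c = 001011110001110.


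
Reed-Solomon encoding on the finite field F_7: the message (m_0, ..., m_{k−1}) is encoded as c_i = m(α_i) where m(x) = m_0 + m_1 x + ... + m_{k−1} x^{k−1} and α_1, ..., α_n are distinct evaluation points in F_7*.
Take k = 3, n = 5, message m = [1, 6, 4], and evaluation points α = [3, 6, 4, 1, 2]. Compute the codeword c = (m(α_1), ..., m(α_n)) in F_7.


c = [6, 6, 5, 4, 1]

Message polynomial: m(x) = 1 + 6·x + 4·x^2 (mod 7).
For each evaluation point α_i, compute m(α_i) mod 7:
  α_1 = 3: Horner steps 4 → 4 → 6, so m(3) = 6.
  α_2 = 6: Horner steps 4 → 2 → 6, so m(6) = 6.
  α_3 = 4: Horner steps 4 → 1 → 5, so m(4) = 5.
  α_4 = 1: Horner steps 4 → 3 → 4, so m(1) = 4.
  α_5 = 2: Horner steps 4 → 0 → 1, so m(2) = 1.
Codeword c = [6, 6, 5, 4, 1] ∈ F_7^5.


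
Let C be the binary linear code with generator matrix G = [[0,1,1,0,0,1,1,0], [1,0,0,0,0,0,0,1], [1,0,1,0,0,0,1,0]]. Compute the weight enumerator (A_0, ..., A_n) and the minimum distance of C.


Weight distribution: A_0 = 1, A_2 = 1, A_3 = 4, A_4 = 1, A_6 = 1. Minimum distance d = 2.

Enumerate all 2^3 = 8 messages m ∈ F_2^3.
For each, compute codeword c = mG in F_2^8, then tally its weight.
  m = 000 → c = 00000000, weight = 0.
  m = 100 → c = 01100110, weight = 4.
  m = 010 → c = 10000001, weight = 2.
  m = 110 → c = 11100111, weight = 6.
  m = 001 → c = 10100010, weight = 3.
  m = 101 → c = 11000100, weight = 3.
  m = 011 → c = 00100011, weight = 3.
  m = 111 → c = 01000101, weight = 3.
Tally weights:
  weight 0: 1 codewords.
  weight 2: 1 codewords.
  weight 3: 4 codewords.
  weight 4: 1 codewords.
  weight 6: 1 codewords.
Minimum distance d = smallest w > 0 with A_w > 0 = 2.
Sanity: Σ A_w = 8 = 2^3 = 8 ✓.


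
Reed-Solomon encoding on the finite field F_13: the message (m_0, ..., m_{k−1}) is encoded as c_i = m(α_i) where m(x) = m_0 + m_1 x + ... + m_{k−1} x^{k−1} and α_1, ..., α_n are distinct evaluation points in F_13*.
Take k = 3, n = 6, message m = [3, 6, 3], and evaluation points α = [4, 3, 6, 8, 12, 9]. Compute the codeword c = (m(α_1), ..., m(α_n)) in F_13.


c = [10, 9, 4, 9, 0, 1]

Message polynomial: m(x) = 3 + 6·x + 3·x^2 (mod 13).
For each evaluation point α_i, compute m(α_i) mod 13:
  α_1 = 4: Horner steps 3 → 5 → 10, so m(4) = 10.
  α_2 = 3: Horner steps 3 → 2 → 9, so m(3) = 9.
  α_3 = 6: Horner steps 3 → 11 → 4, so m(6) = 4.
  α_4 = 8: Horner steps 3 → 4 → 9, so m(8) = 9.
  α_5 = 12: Horner steps 3 → 3 → 0, so m(12) = 0.
  α_6 = 9: Horner steps 3 → 7 → 1, so m(9) = 1.
Codeword c = [10, 9, 4, 9, 0, 1] ∈ F_13^6.


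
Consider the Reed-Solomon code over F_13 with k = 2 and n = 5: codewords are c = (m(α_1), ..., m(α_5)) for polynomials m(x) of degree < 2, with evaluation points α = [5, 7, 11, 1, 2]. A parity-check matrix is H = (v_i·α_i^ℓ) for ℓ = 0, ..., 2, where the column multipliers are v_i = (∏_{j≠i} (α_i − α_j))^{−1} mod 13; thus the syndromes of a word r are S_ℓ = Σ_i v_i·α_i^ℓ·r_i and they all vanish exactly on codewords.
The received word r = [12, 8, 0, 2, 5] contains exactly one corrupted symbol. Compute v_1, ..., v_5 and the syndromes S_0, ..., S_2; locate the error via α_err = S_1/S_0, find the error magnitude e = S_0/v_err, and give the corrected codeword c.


S = (10, 10, 10), error at position 4, error magnitude e = 8, c = [12, 8, 0, 7, 5].

Step 1: column multipliers v_i = (∏_{j≠i}(α_i − α_j))^{−1} mod 13.
  i = 1 (α = 5): (5−7)(5−11)(5−1)(5−2) = (−2)·(−6)·4·3 = 144 ≡ 1, so v_1 = 1^{−1} = 1 (mod 13).
  i = 2 (α = 7): (7−5)(7−11)(7−1)(7−2) = 2·(−4)·6·5 = −240 ≡ 7, so v_2 = 7^{−1} = 2 (mod 13).
  i = 3 (α = 11): (11−5)(11−7)(11−1)(11−2) = 6·4·10·9 = 2160 ≡ 2, so v_3 = 2^{−1} = 7 (mod 13).
  i = 4 (α = 1): (1−5)(1−7)(1−11)(1−2) = (−4)·(−6)·(−10)·(−1) = 240 ≡ 6, so v_4 = 6^{−1} = 11 (mod 13).
  i = 5 (α = 2): (2−5)(2−7)(2−11)(2−1) = (−3)·(−5)·(−9)·1 = −135 ≡ 8, so v_5 = 8^{−1} = 5 (mod 13).
  v = [1, 2, 7, 11, 5].
Step 2: syndromes of r = [12, 8, 0, 2, 5] (all sums mod 13).
  S_0 = Σ v_i r_i = 1·12 + 2·8 + 7·0 + 11·2 + 5·5 = 75 ≡ 10.
  S_1 = Σ v_i α_i r_i = 1·5·12 + 2·7·8 + 7·11·0 + 11·1·2 + 5·2·5 = 244 ≡ 10.
  α_i^2 mod 13 = [12, 10, 4, 1, 4].
  S_2 = Σ v_i α_i^2 r_i = 1·12·12 + 2·10·8 + 7·4·0 + 11·1·2 + 5·4·5 = 426 ≡ 10.
  S = (10, 10, 10) ≠ 0, so r is not a codeword (an error is present).
Step 3: locate the error. For a single error e at position i, S_ℓ = v_i·e·α_i^ℓ, so α_err = S_1/S_0.
  S_0^{−1} = 10^{−1} = 4 (mod 13), so α_err = 10·4 = 40 ≡ 1 = α_4. Error position i = 4.
  Consistency check: S_2/S_1 = 10·4 = 40 ≡ 1 = α_err ✓ (single-error assumption holds).
Step 4: error magnitude e = S_0/v_4 = S_0·∏_{j≠4}(α_4 − α_j) = 10·6 = 60 ≡ 8 (mod 13).
Step 5: correct position 4: c_4 = r_4 − e = 2 − 8 ≡ 7 (mod 13). Hence c = [12, 8, 0, 7, 5].
  Check: interpolating c through the α_i gives m(x) = 9 + 11·x (degree < 2) with m(α_i) = c_i for every i, so c is indeed a codeword.


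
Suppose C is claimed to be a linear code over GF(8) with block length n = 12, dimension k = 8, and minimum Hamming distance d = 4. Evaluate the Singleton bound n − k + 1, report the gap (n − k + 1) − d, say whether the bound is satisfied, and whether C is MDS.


Singleton RHS = n − k + 1 = 5, slack = 1, bound satisfied, not MDS.

Singleton bound: d ≤ n − k + 1.
Here n = 12, k = 8, so n − k + 1 = 5.
Given d = 4, check d ≤ 5: YES.
Slack = (n − k + 1) − d = 1.
The code is NOT MDS (slack = 1 > 0).
Description: the claimed parameters are [12, 8, 4]_8; such a code would be non-MDS.


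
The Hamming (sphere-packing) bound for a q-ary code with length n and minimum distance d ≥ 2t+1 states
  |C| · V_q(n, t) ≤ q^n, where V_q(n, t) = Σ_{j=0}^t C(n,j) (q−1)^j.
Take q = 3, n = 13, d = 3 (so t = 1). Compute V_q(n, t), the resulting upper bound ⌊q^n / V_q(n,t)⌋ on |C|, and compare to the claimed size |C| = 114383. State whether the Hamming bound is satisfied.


V_q(n, t) = 27, q^n = 1594323, Hamming bound = 59049, |C| = 114383 > bound (violated).

Step 1: Compute V_q(n, t) = Σ_{j=0}^1 C(n, j) (q−1)^j.
  j = 0: C(13,0)·(2)^0 = 1·1 = 1.
  j = 1: C(13,1)·(2)^1 = 13·2 = 26.
  V_q(n, t) = 1 + 26 = 27.
Step 2: q^n = 3^13 = 1594323.
Step 3: Hamming bound ⌊q^n / V_q(n,t)⌋ = ⌊1594323/27⌋ = 59049.
Step 4: Compare |C| = 114383 to 59049: violated.
The claimed |C| lies above the Hamming bound, so no 3-ary code of length 13 with d ≥ 3 can have 114383 codewords.


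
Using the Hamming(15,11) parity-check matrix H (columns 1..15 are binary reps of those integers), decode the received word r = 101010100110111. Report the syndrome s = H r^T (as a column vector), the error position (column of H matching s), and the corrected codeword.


s = (1, 1, 0, 1)^T, error position = 13, corrected codeword c = 101010100110011

Compute s = H r^T mod 2 one row at a time:
  s_1 = 0 + 0 + 1 + 1 + 0 + 1 + 1 + 1 = 5 ≡ 1 (mod 2).
  s_2 = 0 + 1 + 0 + 1 + 0 + 1 + 1 + 1 = 5 ≡ 1 (mod 2).
  s_3 = 0 + 1 + 0 + 1 + 1 + 1 + 1 + 1 = 6 ≡ 0 (mod 2).
  s_4 = 1 + 1 + 1 + 1 + 0 + 1 + 1 + 1 = 7 ≡ 1 (mod 2).
s = (1, 1, 0, 1)^T — this equals column 13 of H (binary 1101), so error is at position 13.
Correct: flip bit 13 of r = 101010100110111 to get c = 101010100110011.


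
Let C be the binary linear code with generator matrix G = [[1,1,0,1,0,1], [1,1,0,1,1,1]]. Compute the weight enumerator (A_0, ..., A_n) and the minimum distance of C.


Weight distribution: A_0 = 1, A_1 = 1, A_4 = 1, A_5 = 1. Minimum distance d = 1.

Enumerate all 2^2 = 4 messages m ∈ F_2^2.
For each, compute codeword c = mG in F_2^6, then tally its weight.
  m = 00 → c = 000000, weight = 0.
  m = 10 → c = 110101, weight = 4.
  m = 01 → c = 110111, weight = 5.
  m = 11 → c = 000010, weight = 1.
Tally weights:
  weight 0: 1 codewords.
  weight 1: 1 codewords.
  weight 4: 1 codewords.
  weight 5: 1 codewords.
Minimum distance d = smallest w > 0 with A_w > 0 = 1.
Sanity: Σ A_w = 4 = 2^2 = 4 ✓.


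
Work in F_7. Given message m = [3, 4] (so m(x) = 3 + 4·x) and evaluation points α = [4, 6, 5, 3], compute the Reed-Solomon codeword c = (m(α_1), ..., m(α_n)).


c = [5, 6, 2, 1]

Message polynomial: m(x) = 3 + 4·x (mod 7).
For each evaluation point α_i, compute m(α_i) mod 7:
  α_1 = 4: Horner steps 4 → 5, so m(4) = 5.
  α_2 = 6: Horner steps 4 → 6, so m(6) = 6.
  α_3 = 5: Horner steps 4 → 2, so m(5) = 2.
  α_4 = 3: Horner steps 4 → 1, so m(3) = 1.
Codeword c = [5, 6, 2, 1] ∈ F_7^4.


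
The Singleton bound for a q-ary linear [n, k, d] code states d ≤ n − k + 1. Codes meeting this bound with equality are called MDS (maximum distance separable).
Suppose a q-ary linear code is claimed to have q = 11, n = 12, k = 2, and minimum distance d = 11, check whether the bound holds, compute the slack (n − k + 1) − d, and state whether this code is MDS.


Singleton RHS = n − k + 1 = 11, slack = 0, bound satisfied, MDS.

Singleton bound: d ≤ n − k + 1.
Here n = 12, k = 2, so n − k + 1 = 11.
Given d = 11, check d ≤ 11: YES.
Slack = (n − k + 1) − d = 0.
The code is MDS (slack = 0).
Description: the claimed parameters are [12, 2, 11]_11; such a code would be MDS (meets Singleton bound).


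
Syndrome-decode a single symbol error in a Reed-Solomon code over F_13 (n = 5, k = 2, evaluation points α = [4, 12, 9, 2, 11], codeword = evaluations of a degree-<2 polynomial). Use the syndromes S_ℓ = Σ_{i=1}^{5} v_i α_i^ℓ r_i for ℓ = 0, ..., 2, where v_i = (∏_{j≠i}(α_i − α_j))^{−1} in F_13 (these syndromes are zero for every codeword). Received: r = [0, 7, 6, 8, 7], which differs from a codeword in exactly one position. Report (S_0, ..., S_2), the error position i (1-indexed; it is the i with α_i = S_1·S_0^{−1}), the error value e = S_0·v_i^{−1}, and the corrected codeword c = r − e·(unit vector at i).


S = (12, 2, 9), error at position 5, error magnitude e = 9, c = [0, 7, 6, 8, 11].

Step 1: column multipliers v_i = (∏_{j≠i}(α_i − α_j))^{−1} mod 13.
  i = 1 (α = 4): (4−12)(4−9)(4−2)(4−11) = (−8)·(−5)·2·(−7) = −560 ≡ 12, so v_1 = 12^{−1} = 12 (mod 13).
  i = 2 (α = 12): (12−4)(12−9)(12−2)(12−11) = 8·3·10·1 = 240 ≡ 6, so v_2 = 6^{−1} = 11 (mod 13).
  i = 3 (α = 9): (9−4)(9−12)(9−2)(9−11) = 5·(−3)·7·(−2) = 210 ≡ 2, so v_3 = 2^{−1} = 7 (mod 13).
  i = 4 (α = 2): (2−4)(2−12)(2−9)(2−11) = (−2)·(−10)·(−7)·(−9) = 1260 ≡ 12, so v_4 = 12^{−1} = 12 (mod 13).
  i = 5 (α = 11): (11−4)(11−12)(11−9)(11−2) = 7·(−1)·2·9 = −126 ≡ 4, so v_5 = 4^{−1} = 10 (mod 13).
  v = [12, 11, 7, 12, 10].
Step 2: syndromes of r = [0, 7, 6, 8, 7] (all sums mod 13).
  S_0 = Σ v_i r_i = 12·0 + 11·7 + 7·6 + 12·8 + 10·7 = 285 ≡ 12.
  S_1 = Σ v_i α_i r_i = 12·4·0 + 11·12·7 + 7·9·6 + 12·2·8 + 10·11·7 = 2264 ≡ 2.
  α_i^2 mod 13 = [3, 1, 3, 4, 4].
  S_2 = Σ v_i α_i^2 r_i = 12·3·0 + 11·1·7 + 7·3·6 + 12·4·8 + 10·4·7 = 867 ≡ 9.
  S = (12, 2, 9) ≠ 0, so r is not a codeword (an error is present).
Step 3: locate the error. For a single error e at position i, S_ℓ = v_i·e·α_i^ℓ, so α_err = S_1/S_0.
  S_0^{−1} = 12^{−1} = 12 (mod 13), so α_err = 2·12 = 24 ≡ 11 = α_5. Error position i = 5.
  Consistency check: S_2/S_1 = 9·7 = 63 ≡ 11 = α_err ✓ (single-error assumption holds).
Step 4: error magnitude e = S_0/v_5 = S_0·∏_{j≠5}(α_5 − α_j) = 12·4 = 48 ≡ 9 (mod 13).
Step 5: correct position 5: c_5 = r_5 − e = 7 − 9 ≡ 11 (mod 13). Hence c = [0, 7, 6, 8, 11].
  Check: interpolating c through the α_i gives m(x) = 3 + 9·x (degree < 2) with m(α_i) = c_i for every i, so c is indeed a codeword.


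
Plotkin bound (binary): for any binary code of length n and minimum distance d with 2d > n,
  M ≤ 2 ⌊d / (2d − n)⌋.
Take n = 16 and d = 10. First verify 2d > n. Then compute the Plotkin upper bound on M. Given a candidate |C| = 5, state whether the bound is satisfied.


Plotkin bound M ≤ 4; given |C| = 5 > bound (violated).

Check applicability: 2d = 20, n = 16.
2d − n = 4 > 0, so Plotkin applies.
Compute d/(2d−n) = 10/4 ≈ 2.5000.
⌊d/(2d−n)⌋ = 2.
Plotkin bound: M ≤ 2·2 = 4.
Given |C| = 5, check: VIOLATED.
This |C| is above the Plotkin bound, so no binary code with n = 16, d = 10 and 5 codewords exists.


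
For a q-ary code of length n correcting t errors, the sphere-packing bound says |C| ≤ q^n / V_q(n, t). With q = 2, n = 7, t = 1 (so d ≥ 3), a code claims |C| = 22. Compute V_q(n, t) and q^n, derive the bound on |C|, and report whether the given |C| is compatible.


V_q(n, t) = 8, q^n = 128, Hamming bound = 16, |C| = 22 > bound (violated).

Step 1: Compute V_q(n, t) = Σ_{j=0}^1 C(n, j) (q−1)^j.
  j = 0: C(7,0)·(1)^0 = 1·1 = 1.
  j = 1: C(7,1)·(1)^1 = 7·1 = 7.
  V_q(n, t) = 1 + 7 = 8.
Step 2: q^n = 2^7 = 128.
Step 3: Hamming bound ⌊q^n / V_q(n,t)⌋ = ⌊128/8⌋ = 16.
Step 4: Compare |C| = 22 to 16: violated.
The claimed |C| lies above the Hamming bound, so no 2-ary code of length 7 with d ≥ 3 can have 22 codewords.


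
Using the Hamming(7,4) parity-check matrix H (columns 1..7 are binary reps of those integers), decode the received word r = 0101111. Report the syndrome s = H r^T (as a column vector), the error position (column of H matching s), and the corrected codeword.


s = (0, 1, 0)^T, error position = 2, corrected codeword c = 0001111

Compute s = H r^T mod 2 one row at a time:
  s_1 = 1 + 1 + 1 + 1 = 4 ≡ 0 (mod 2).
  s_2 = 1 + 0 + 1 + 1 = 3 ≡ 1 (mod 2).
  s_3 = 0 + 0 + 1 + 1 = 2 ≡ 0 (mod 2).
s = (0, 1, 0)^T — this equals column 2 of H (binary 010), so error is at position 2.
Correct: flip bit 2 of r = 0101111 to get c = 0001111.


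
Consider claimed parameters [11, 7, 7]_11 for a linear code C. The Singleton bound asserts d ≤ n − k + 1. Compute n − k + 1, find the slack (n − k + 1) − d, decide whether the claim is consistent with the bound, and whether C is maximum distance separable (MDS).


Singleton RHS = n − k + 1 = 5, slack = -2, bound violated (no such code; not MDS).

Singleton bound: d ≤ n − k + 1.
Here n = 11, k = 7, so n − k + 1 = 5.
Given d = 7, check d ≤ 5: NO.
Slack = (n − k + 1) − d = -2.
The slack is negative: d = 7 exceeds n − k + 1 = 5 by 2, so the Singleton bound is violated and no linear [11, 7, 7]_11 code can exist. In particular it is not MDS (MDS requires d = n − k + 1 exactly).
Description: the claimed parameters are [11, 7, 7]_11; such a code would be impossible (violates the Singleton bound).


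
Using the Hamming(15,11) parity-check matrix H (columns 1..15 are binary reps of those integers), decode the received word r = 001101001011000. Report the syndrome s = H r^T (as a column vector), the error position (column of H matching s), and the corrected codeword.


s = (1, 1, 1, 1)^T, error position = 15, corrected codeword c = 001101001011001

Compute s = H r^T mod 2 one row at a time:
  s_1 = 0 + 1 + 0 + 1 + 1 + 0 + 0 + 0 = 3 ≡ 1 (mod 2).
  s_2 = 1 + 0 + 1 + 0 + 1 + 0 + 0 + 0 = 3 ≡ 1 (mod 2).
  s_3 = 0 + 1 + 1 + 0 + 0 + 1 + 0 + 0 = 3 ≡ 1 (mod 2).
  s_4 = 0 + 1 + 0 + 0 + 1 + 1 + 0 + 0 = 3 ≡ 1 (mod 2).
s = (1, 1, 1, 1)^T — this equals column 15 of H (binary 1111), so error is at position 15.
Correct: flip bit 15 of r = 001101001011000 to get c = 001101001011001.


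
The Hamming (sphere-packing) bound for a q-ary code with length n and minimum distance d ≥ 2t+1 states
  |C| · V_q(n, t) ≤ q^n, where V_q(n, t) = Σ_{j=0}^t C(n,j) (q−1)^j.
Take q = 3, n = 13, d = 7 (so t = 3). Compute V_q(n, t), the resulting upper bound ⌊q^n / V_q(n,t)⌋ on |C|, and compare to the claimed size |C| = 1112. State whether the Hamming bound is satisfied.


V_q(n, t) = 2627, q^n = 1594323, Hamming bound = 606, |C| = 1112 > bound (violated).

Step 1: Compute V_q(n, t) = Σ_{j=0}^3 C(n, j) (q−1)^j.
  j = 0: C(13,0)·(2)^0 = 1·1 = 1.
  j = 1: C(13,1)·(2)^1 = 13·2 = 26.
  j = 2: C(13,2)·(2)^2 = 78·4 = 312.
  j = 3: C(13,3)·(2)^3 = 286·8 = 2288.
  V_q(n, t) = 1 + 26 + 312 + 2288 = 2627.
Step 2: q^n = 3^13 = 1594323.
Step 3: Hamming bound ⌊q^n / V_q(n,t)⌋ = ⌊1594323/2627⌋ = 606.
Step 4: Compare |C| = 1112 to 606: violated.
The claimed |C| lies above the Hamming bound, so no 3-ary code of length 13 with d ≥ 7 can have 1112 codewords.


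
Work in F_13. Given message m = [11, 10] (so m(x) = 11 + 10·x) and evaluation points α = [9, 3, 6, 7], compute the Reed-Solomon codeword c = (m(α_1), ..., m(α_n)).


c = [10, 2, 6, 3]

Message polynomial: m(x) = 11 + 10·x (mod 13).
For each evaluation point α_i, compute m(α_i) mod 13:
  α_1 = 9: Horner steps 10 → 10, so m(9) = 10.
  α_2 = 3: Horner steps 10 → 2, so m(3) = 2.
  α_3 = 6: Horner steps 10 → 6, so m(6) = 6.
  α_4 = 7: Horner steps 10 → 3, so m(7) = 3.
Codeword c = [10, 2, 6, 3] ∈ F_13^4.


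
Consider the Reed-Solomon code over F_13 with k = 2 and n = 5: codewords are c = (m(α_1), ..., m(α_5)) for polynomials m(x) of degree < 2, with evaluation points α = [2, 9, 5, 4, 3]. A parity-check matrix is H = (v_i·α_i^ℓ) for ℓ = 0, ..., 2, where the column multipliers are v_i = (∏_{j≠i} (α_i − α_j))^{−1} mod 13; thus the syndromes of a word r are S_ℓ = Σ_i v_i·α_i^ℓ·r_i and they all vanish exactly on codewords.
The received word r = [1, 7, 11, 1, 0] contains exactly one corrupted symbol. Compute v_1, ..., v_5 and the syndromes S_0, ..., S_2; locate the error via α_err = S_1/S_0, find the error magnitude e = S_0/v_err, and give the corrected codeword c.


S = (8, 6, 11), error at position 4, error magnitude e = 2, c = [1, 7, 11, 12, 0].

Step 1: column multipliers v_i = (∏_{j≠i}(α_i − α_j))^{−1} mod 13.
  i = 1 (α = 2): (2−9)(2−5)(2−4)(2−3) = (−7)·(−3)·(−2)·(−1) = 42 ≡ 3, so v_1 = 3^{−1} = 9 (mod 13).
  i = 2 (α = 9): (9−2)(9−5)(9−4)(9−3) = 7·4·5·6 = 840 ≡ 8, so v_2 = 8^{−1} = 5 (mod 13).
  i = 3 (α = 5): (5−2)(5−9)(5−4)(5−3) = 3·(−4)·1·2 = −24 ≡ 2, so v_3 = 2^{−1} = 7 (mod 13).
  i = 4 (α = 4): (4−2)(4−9)(4−5)(4−3) = 2·(−5)·(−1)·1 = 10 ≡ 10, so v_4 = 10^{−1} = 4 (mod 13).
  i = 5 (α = 3): (3−2)(3−9)(3−5)(3−4) = 1·(−6)·(−2)·(−1) = −12 ≡ 1, so v_5 = 1^{−1} = 1 (mod 13).
  v = [9, 5, 7, 4, 1].
Step 2: syndromes of r = [1, 7, 11, 1, 0] (all sums mod 13).
  S_0 = Σ v_i r_i = 9·1 + 5·7 + 7·11 + 4·1 + 1·0 = 125 ≡ 8.
  S_1 = Σ v_i α_i r_i = 9·2·1 + 5·9·7 + 7·5·11 + 4·4·1 + 1·3·0 = 734 ≡ 6.
  α_i^2 mod 13 = [4, 3, 12, 3, 9].
  S_2 = Σ v_i α_i^2 r_i = 9·4·1 + 5·3·7 + 7·12·11 + 4·3·1 + 1·9·0 = 1077 ≡ 11.
  S = (8, 6, 11) ≠ 0, so r is not a codeword (an error is present).
Step 3: locate the error. For a single error e at position i, S_ℓ = v_i·e·α_i^ℓ, so α_err = S_1/S_0.
  S_0^{−1} = 8^{−1} = 5 (mod 13), so α_err = 6·5 = 30 ≡ 4 = α_4. Error position i = 4.
  Consistency check: S_2/S_1 = 11·11 = 121 ≡ 4 = α_err ✓ (single-error assumption holds).
Step 4: error magnitude e = S_0/v_4 = S_0·∏_{j≠4}(α_4 − α_j) = 8·10 = 80 ≡ 2 (mod 13).
Step 5: correct position 4: c_4 = r_4 − e = 1 − 2 ≡ 12 (mod 13). Hence c = [1, 7, 11, 12, 0].
  Check: interpolating c through the α_i gives m(x) = 3 + 12·x (degree < 2) with m(α_i) = c_i for every i, so c is indeed a codeword.


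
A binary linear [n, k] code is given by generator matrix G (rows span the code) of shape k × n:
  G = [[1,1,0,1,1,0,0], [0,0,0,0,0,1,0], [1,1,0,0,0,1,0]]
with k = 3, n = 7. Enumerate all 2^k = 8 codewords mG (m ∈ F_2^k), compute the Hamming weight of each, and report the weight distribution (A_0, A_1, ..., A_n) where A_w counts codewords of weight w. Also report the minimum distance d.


Weight distribution: A_0 = 1, A_1 = 1, A_2 = 2, A_3 = 2, A_4 = 1, A_5 = 1. Minimum distance d = 1.

Enumerate all 2^3 = 8 messages m ∈ F_2^3.
For each, compute codeword c = mG in F_2^7, then tally its weight.
  m = 000 → c = 0000000, weight = 0.
  m = 100 → c = 1101100, weight = 4.
  m = 010 → c = 0000010, weight = 1.
  m = 110 → c = 1101110, weight = 5.
  m = 001 → c = 1100010, weight = 3.
  m = 101 → c = 0001110, weight = 3.
  m = 011 → c = 1100000, weight = 2.
  m = 111 → c = 0001100, weight = 2.
Tally weights:
  weight 0: 1 codewords.
  weight 1: 1 codewords.
  weight 2: 2 codewords.
  weight 3: 2 codewords.
  weight 4: 1 codewords.
  weight 5: 1 codewords.
Minimum distance d = smallest w > 0 with A_w > 0 = 1.
Sanity: Σ A_w = 8 = 2^3 = 8 ✓.


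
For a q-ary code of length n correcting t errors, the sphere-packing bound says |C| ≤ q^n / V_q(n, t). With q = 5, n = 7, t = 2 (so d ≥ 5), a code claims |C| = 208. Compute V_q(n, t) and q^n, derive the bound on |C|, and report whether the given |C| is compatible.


V_q(n, t) = 365, q^n = 78125, Hamming bound = 214, |C| = 208 ≤ bound (satisfied).

Step 1: Compute V_q(n, t) = Σ_{j=0}^2 C(n, j) (q−1)^j.
  j = 0: C(7,0)·(4)^0 = 1·1 = 1.
  j = 1: C(7,1)·(4)^1 = 7·4 = 28.
  j = 2: C(7,2)·(4)^2 = 21·16 = 336.
  V_q(n, t) = 1 + 28 + 336 = 365.
Step 2: q^n = 5^7 = 78125.
Step 3: Hamming bound ⌊q^n / V_q(n,t)⌋ = ⌊78125/365⌋ = 214.
Step 4: Compare |C| = 208 to 214: satisfied.
The claimed |C| lies below the Hamming bound.


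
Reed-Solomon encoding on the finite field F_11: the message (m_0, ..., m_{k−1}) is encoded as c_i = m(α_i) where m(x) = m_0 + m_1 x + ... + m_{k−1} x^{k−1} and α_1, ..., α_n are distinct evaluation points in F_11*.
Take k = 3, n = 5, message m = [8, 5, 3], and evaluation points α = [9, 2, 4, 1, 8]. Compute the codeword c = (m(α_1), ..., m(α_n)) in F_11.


c = [10, 8, 10, 5, 9]

Message polynomial: m(x) = 8 + 5·x + 3·x^2 (mod 11).
For each evaluation point α_i, compute m(α_i) mod 11:
  α_1 = 9: Horner steps 3 → 10 → 10, so m(9) = 10.
  α_2 = 2: Horner steps 3 → 0 → 8, so m(2) = 8.
  α_3 = 4: Horner steps 3 → 6 → 10, so m(4) = 10.
  α_4 = 1: Horner steps 3 → 8 → 5, so m(1) = 5.
  α_5 = 8: Horner steps 3 → 7 → 9, so m(8) = 9.
Codeword c = [10, 8, 10, 5, 9] ∈ F_11^5.


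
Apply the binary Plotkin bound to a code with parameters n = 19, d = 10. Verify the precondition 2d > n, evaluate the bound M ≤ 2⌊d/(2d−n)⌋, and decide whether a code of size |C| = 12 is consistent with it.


Plotkin bound M ≤ 20; given |C| = 12 ≤ bound (satisfied).

Check applicability: 2d = 20, n = 19.
2d − n = 1 > 0, so Plotkin applies.
Compute d/(2d−n) = 10/1 ≈ 10.0000.
⌊d/(2d−n)⌋ = 10.
Plotkin bound: M ≤ 2·10 = 20.
Given |C| = 12, check: satisfied.
This |C| is below the Plotkin bound.


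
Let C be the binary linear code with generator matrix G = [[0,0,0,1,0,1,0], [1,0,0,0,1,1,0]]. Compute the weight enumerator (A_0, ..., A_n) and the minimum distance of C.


Weight distribution: A_0 = 1, A_2 = 1, A_3 = 2. Minimum distance d = 2.

Enumerate all 2^2 = 4 messages m ∈ F_2^2.
For each, compute codeword c = mG in F_2^7, then tally its weight.
  m = 00 → c = 0000000, weight = 0.
  m = 10 → c = 0001010, weight = 2.
  m = 01 → c = 1000110, weight = 3.
  m = 11 → c = 1001100, weight = 3.
Tally weights:
  weight 0: 1 codewords.
  weight 2: 1 codewords.
  weight 3: 2 codewords.
Minimum distance d = smallest w > 0 with A_w > 0 = 2.
Sanity: Σ A_w = 4 = 2^2 = 4 ✓.


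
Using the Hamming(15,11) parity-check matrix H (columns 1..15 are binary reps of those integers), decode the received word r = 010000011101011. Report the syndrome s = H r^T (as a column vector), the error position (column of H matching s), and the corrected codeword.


s = (0, 1, 0, 0)^T, error position = 4, corrected codeword c = 010100011101011

Compute s = H r^T mod 2 one row at a time:
  s_1 = 1 + 1 + 1 + 0 + 1 + 0 + 1 + 1 = 6 ≡ 0 (mod 2).
  s_2 = 0 + 0 + 0 + 0 + 1 + 0 + 1 + 1 = 3 ≡ 1 (mod 2).
  s_3 = 1 + 0 + 0 + 0 + 1 + 0 + 1 + 1 = 4 ≡ 0 (mod 2).
  s_4 = 0 + 0 + 0 + 0 + 1 + 0 + 0 + 1 = 2 ≡ 0 (mod 2).
s = (0, 1, 0, 0)^T — this equals column 4 of H (binary 0100), so error is at position 4.
Correct: flip bit 4 of r = 010000011101011 to get c = 010100011101011.


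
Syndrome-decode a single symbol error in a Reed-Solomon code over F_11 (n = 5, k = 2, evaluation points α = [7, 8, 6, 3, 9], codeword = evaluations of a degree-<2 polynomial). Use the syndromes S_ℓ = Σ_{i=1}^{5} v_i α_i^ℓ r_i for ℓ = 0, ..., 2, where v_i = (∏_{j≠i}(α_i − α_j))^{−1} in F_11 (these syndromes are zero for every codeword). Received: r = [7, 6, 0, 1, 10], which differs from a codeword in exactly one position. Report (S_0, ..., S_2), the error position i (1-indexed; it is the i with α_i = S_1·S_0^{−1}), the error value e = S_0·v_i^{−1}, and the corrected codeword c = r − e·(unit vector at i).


S = (3, 2, 5), error at position 2, error magnitude e = 3, c = [7, 3, 0, 1, 10].

Step 1: column multipliers v_i = (∏_{j≠i}(α_i − α_j))^{−1} mod 11.
  i = 1 (α = 7): (7−8)(7−6)(7−3)(7−9) = (−1)·1·4·(−2) = 8 ≡ 8, so v_1 = 8^{−1} = 7 (mod 11).
  i = 2 (α = 8): (8−7)(8−6)(8−3)(8−9) = 1·2·5·(−1) = −10 ≡ 1, so v_2 = 1^{−1} = 1 (mod 11).
  i = 3 (α = 6): (6−7)(6−8)(6−3)(6−9) = (−1)·(−2)·3·(−3) = −18 ≡ 4, so v_3 = 4^{−1} = 3 (mod 11).
  i = 4 (α = 3): (3−7)(3−8)(3−6)(3−9) = (−4)·(−5)·(−3)·(−6) = 360 ≡ 8, so v_4 = 8^{−1} = 7 (mod 11).
  i = 5 (α = 9): (9−7)(9−8)(9−6)(9−3) = 2·1·3·6 = 36 ≡ 3, so v_5 = 3^{−1} = 4 (mod 11).
  v = [7, 1, 3, 7, 4].
Step 2: syndromes of r = [7, 6, 0, 1, 10] (all sums mod 11).
  S_0 = Σ v_i r_i = 7·7 + 1·6 + 3·0 + 7·1 + 4·10 = 102 ≡ 3.
  S_1 = Σ v_i α_i r_i = 7·7·7 + 1·8·6 + 3·6·0 + 7·3·1 + 4·9·10 = 772 ≡ 2.
  α_i^2 mod 11 = [5, 9, 3, 9, 4].
  S_2 = Σ v_i α_i^2 r_i = 7·5·7 + 1·9·6 + 3·3·0 + 7·9·1 + 4·4·10 = 522 ≡ 5.
  S = (3, 2, 5) ≠ 0, so r is not a codeword (an error is present).
Step 3: locate the error. For a single error e at position i, S_ℓ = v_i·e·α_i^ℓ, so α_err = S_1/S_0.
  S_0^{−1} = 3^{−1} = 4 (mod 11), so α_err = 2·4 = 8 ≡ 8 = α_2. Error position i = 2.
  Consistency check: S_2/S_1 = 5·6 = 30 ≡ 8 = α_err ✓ (single-error assumption holds).
Step 4: error magnitude e = S_0/v_2 = S_0·∏_{j≠2}(α_2 − α_j) = 3·1 = 3 ≡ 3 (mod 11).
Step 5: correct position 2: c_2 = r_2 − e = 6 − 3 ≡ 3 (mod 11). Hence c = [7, 3, 0, 1, 10].
  Check: interpolating c through the α_i gives m(x) = 2 + 7·x (degree < 2) with m(α_i) = c_i for every i, so c is indeed a codeword.


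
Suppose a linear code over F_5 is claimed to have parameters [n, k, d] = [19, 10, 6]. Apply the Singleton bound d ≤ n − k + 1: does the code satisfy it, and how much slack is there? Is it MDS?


Singleton RHS = n − k + 1 = 10, slack = 4, bound satisfied, not MDS.

Singleton bound: d ≤ n − k + 1.
Here n = 19, k = 10, so n − k + 1 = 10.
Given d = 6, check d ≤ 10: YES.
Slack = (n − k + 1) − d = 4.
The code is NOT MDS (slack = 4 > 0).
Description: the claimed parameters are [19, 10, 6]_5; such a code would be non-MDS.


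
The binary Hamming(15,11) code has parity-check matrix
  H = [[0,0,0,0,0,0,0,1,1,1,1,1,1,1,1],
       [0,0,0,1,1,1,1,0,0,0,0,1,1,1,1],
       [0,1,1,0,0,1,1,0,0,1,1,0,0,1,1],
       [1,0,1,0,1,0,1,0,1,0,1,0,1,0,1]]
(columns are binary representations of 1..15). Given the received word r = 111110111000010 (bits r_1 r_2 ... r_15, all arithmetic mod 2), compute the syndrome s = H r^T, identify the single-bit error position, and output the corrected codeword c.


s = (1, 0, 0, 1)^T, error position = 9, corrected codeword c = 111110110000010

Compute s = H r^T mod 2 one row at a time:
  s_1 = 1 + 1 + 0 + 0 + 0 + 0 + 1 + 0 = 3 ≡ 1 (mod 2).
  s_2 = 1 + 1 + 0 + 1 + 0 + 0 + 1 + 0 = 4 ≡ 0 (mod 2).
  s_3 = 1 + 1 + 0 + 1 + 0 + 0 + 1 + 0 = 4 ≡ 0 (mod 2).
  s_4 = 1 + 1 + 1 + 1 + 1 + 0 + 0 + 0 = 5 ≡ 1 (mod 2).
s = (1, 0, 0, 1)^T — this equals column 9 of H (binary 1001), so error is at position 9.
Correct: flip bit 9 of r = 111110111000010 to get c = 111110110000010.
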